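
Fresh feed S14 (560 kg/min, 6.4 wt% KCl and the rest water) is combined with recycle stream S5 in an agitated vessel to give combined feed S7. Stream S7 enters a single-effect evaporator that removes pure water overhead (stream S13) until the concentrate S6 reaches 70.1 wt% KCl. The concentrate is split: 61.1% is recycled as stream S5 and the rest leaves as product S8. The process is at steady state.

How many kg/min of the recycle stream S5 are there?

Overall KCl balance (none leaves overhead): KCl in fresh feed = KCl in product, i.e. 560×0.064 = (1−0.611)·S6·0.701.
S6 = 35.84/(0.701×0.389) = 131.43 kg/min.
Recycle S5 = 0.611×131.43 = 80.305 kg/min.

80.3 kg/min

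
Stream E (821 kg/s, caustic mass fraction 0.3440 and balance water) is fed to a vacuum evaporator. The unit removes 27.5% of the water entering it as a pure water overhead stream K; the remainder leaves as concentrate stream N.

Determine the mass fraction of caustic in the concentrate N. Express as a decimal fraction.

caustic is not removed: 821×0.344 = 282.42 kg/s of caustic enters N.
water entering = 821×0.656 = 538.58 kg/s; overhead removed = 0.275×538.58 = 148.11 kg/s.
Concentrate = 821 − 148.11 = 672.89 kg/s.
Mass fraction = 282.42/672.89 = 0.4197.

0.4197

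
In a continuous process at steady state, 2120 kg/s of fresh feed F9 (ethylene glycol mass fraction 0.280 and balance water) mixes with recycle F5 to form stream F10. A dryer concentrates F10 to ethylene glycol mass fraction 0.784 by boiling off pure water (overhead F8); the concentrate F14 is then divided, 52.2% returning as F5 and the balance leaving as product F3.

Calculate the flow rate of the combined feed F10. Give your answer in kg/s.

2947 kg/s

Overall ethylene glycol balance (none leaves overhead): ethylene glycol in fresh feed = ethylene glycol in product, i.e. 2120×0.280 = (1−0.522)·F14·0.784.
F14 = 593.6/(0.784×0.478) = 1584 kg/s.
Recycle F5 = 0.522×1584 = 826.84 kg/s.
Combined feed F10 = 2120 + 826.84 = 2946.8 kg/s.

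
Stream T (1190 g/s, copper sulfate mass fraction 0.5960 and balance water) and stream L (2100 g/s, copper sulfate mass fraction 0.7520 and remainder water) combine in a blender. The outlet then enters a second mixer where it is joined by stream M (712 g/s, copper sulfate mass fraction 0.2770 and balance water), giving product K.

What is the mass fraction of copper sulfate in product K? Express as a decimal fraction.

Overall, product flow = 4002 g/s.
copper sulfate in = 1190×0.596 + 2100×0.752 + 712×0.277 = 2485.7 g/s.
copper sulfate fraction in K = 0.6211.

0.6211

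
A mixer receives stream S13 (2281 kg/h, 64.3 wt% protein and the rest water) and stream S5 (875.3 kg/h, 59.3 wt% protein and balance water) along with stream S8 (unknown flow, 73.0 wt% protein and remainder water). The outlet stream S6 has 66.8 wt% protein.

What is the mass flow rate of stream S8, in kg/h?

Let S8 be the unknown flow. Total out = 3156.3 + S8.
protein balance: 1985.7 + 0.730·S8 = 0.668·(3156.3 + S8)
(0.730 − 0.668)·S8 = 0.668×3156.3 − 1985.7 = 122.67
S8 = 122.67 / 0.062 = 1978.6 kg/h

1979 kg/h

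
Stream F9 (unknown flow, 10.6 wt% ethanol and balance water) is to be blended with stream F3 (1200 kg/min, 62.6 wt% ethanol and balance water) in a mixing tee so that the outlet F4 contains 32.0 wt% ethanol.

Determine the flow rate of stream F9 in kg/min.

Let F9 be the unknown flow. Total out = 1200 + F9.
ethanol balance: 751.2 + 0.106·F9 = 0.320·(1200 + F9)
(0.106 − 0.320)·F9 = 0.320×1200 − 751.2 = -367.2
F9 = -367.2 / -0.214 = 1715.9 kg/min

1716 kg/min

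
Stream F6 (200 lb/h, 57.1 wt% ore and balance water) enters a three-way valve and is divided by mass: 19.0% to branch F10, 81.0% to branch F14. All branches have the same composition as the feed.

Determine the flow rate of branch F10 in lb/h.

38 lb/h

Branch F10 flow = 0.190×200 = 38 lb/h.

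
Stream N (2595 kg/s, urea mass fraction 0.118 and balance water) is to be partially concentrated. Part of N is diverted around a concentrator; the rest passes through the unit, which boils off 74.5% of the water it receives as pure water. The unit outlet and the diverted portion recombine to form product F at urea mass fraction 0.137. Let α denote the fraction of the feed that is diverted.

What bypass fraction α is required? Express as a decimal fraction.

0.789

All 2595×0.118 = 306.21 kg/s of urea reaches F, so F = 306.21/0.137 = 2235.1 kg/s and vapour = 359.89 kg/s.
The evaporator receives (1−α)·2595 of feed at 0.882 water and removes 0.745 of that water:
0.745×0.882×(1−α)×2595 = 359.89
(1−α) = 359.89/1705.1 = 0.2111;  α = 0.7889.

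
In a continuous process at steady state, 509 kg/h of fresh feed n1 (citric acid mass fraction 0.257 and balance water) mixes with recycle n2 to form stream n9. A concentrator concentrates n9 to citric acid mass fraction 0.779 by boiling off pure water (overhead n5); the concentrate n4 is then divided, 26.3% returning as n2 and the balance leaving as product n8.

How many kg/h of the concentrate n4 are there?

227.8 kg/h

Overall citric acid balance (none leaves overhead): citric acid in fresh feed = citric acid in product, i.e. 509×0.257 = (1−0.263)·n4·0.779.
n4 = 130.81/(0.779×0.737) = 227.85 kg/h.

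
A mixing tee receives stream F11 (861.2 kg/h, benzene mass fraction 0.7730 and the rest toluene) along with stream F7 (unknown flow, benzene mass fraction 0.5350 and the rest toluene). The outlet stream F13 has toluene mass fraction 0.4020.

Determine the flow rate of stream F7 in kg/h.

Let F7 be the unknown flow. Total out = 861.2 + F7.
toluene balance: 195.49 + 0.465·F7 = 0.402·(861.2 + F7)
(0.465 − 0.402)·F7 = 0.402×861.2 − 195.49 = 150.71
F7 = 150.71 / 0.063 = 2392.2 kg/h

2392 kg/h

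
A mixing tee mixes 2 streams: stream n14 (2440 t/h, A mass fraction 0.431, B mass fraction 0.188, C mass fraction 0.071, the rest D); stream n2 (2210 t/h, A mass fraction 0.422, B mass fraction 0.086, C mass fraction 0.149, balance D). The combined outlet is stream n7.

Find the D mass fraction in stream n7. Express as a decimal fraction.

0.326

Total flow out = 2440 + 2210 = 4650 t/h.
D in = 2440×0.310 + 2210×0.343 = 1514.4 t/h.
D mass fraction in n7 = 1514.4/4650 = 0.326.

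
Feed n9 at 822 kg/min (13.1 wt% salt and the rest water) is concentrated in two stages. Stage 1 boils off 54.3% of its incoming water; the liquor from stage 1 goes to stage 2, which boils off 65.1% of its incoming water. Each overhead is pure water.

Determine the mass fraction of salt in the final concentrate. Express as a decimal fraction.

0.486

water in feed = 822×0.869 = 714.32 kg/min.
After stage 1: water left = (1−0.543)×714.32 = 326.44; stream total = 434.13 kg/min.
After stage 2: water left = (1−0.651)×326.44 = 113.93; final concentrate = 221.61 kg/min.
salt fraction = 107.68/221.61 = 0.486.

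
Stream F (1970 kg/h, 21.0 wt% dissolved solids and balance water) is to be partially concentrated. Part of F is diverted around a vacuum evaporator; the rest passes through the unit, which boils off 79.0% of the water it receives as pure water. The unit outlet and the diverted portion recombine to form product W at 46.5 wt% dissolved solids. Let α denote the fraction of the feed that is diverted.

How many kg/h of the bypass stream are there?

239 kg/h

All 1970×0.210 = 413.7 kg/h of dissolved solids reaches W, so W = 413.7/0.465 = 889.68 kg/h and vapour = 1080.3 kg/h.
The evaporator receives (1−α)·1970 of feed at 0.790 water and removes 0.790 of that water:
0.790×0.790×(1−α)×1970 = 1080.3
(1−α) = 1080.3/1229.5 = 0.8787;  α = 0.1213.
Bypass flow = 0.1213×1970 = 238.99 kg/h.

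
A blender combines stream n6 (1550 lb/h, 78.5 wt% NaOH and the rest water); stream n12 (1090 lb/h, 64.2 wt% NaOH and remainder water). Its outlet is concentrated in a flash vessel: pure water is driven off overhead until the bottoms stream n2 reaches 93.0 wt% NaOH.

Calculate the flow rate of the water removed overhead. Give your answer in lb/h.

NaOH entering = 1550×0.785 + 1090×0.642 = 1916.5 lb/h.
All NaOH reports to n2, so n2 = 1916.5/0.930 = 2060.8 lb/h.
Total feed = 2640 lb/h; overhead = 2640 − 2060.8 = 579.22 lb/h.

579.2 lb/h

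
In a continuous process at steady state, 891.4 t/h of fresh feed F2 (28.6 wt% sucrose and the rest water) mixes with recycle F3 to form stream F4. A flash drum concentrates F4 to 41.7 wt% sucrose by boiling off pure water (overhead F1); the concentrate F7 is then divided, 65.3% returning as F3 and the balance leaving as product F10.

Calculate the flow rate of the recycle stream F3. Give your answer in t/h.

1150 t/h

Overall sucrose balance (none leaves overhead): sucrose in fresh feed = sucrose in product, i.e. 891.4×0.286 = (1−0.653)·F7·0.417.
F7 = 254.94/(0.417×0.347) = 1761.9 t/h.
Recycle F3 = 0.653×1761.9 = 1150.5 t/h.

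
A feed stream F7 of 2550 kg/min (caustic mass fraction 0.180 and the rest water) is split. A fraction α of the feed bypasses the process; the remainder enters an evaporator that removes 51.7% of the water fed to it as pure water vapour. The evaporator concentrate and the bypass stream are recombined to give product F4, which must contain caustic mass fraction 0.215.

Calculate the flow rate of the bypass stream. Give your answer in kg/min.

1571 kg/min

All 2550×0.180 = 459 kg/min of caustic reaches F4, so F4 = 459/0.215 = 2134.9 kg/min and vapour = 415.12 kg/min.
The evaporator receives (1−α)·2550 of feed at 0.820 water and removes 0.517 of that water:
0.517×0.820×(1−α)×2550 = 415.12
(1−α) = 415.12/1081 = 0.3840;  α = 0.6160.
Bypass flow = 0.6160×2550 = 1570.8 kg/min.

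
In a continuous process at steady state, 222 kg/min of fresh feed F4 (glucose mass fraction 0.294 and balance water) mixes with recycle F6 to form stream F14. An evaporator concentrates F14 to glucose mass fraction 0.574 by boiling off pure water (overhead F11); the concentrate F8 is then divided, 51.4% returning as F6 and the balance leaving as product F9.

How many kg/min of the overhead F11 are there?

108.3 kg/min

Overall glucose balance (none leaves overhead): glucose in fresh feed = glucose in product, i.e. 222×0.294 = (1−0.514)·F8·0.574.
F8 = 65.268/(0.574×0.486) = 233.97 kg/min.
Recycle F6 = 0.514×233.97 = 120.26 kg/min.
Combined feed F14 = 222 + 120.26 = 342.26 kg/min.
Overhead F11 = F14 − F8 = 342.26 − 233.97 = 108.29 kg/min.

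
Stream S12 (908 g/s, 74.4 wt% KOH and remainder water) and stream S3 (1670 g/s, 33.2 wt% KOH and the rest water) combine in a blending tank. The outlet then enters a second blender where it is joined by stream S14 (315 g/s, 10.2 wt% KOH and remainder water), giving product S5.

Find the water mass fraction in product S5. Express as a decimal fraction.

0.564

Overall, product flow = 2893 g/s.
water in = 908×0.256 + 1670×0.668 + 315×0.898 = 1630.9 g/s.
water fraction in S5 = 0.564.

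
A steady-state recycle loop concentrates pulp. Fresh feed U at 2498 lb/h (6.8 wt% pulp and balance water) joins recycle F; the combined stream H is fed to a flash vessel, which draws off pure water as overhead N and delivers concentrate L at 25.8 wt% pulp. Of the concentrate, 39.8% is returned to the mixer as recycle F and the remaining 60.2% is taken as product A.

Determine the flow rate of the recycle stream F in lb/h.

Overall pulp balance (none leaves overhead): pulp in fresh feed = pulp in product, i.e. 2498×0.068 = (1−0.398)·L·0.258.
L = 169.86/(0.258×0.602) = 1093.7 lb/h.
Recycle F = 0.398×1093.7 = 435.28 lb/h.

435.3 lb/h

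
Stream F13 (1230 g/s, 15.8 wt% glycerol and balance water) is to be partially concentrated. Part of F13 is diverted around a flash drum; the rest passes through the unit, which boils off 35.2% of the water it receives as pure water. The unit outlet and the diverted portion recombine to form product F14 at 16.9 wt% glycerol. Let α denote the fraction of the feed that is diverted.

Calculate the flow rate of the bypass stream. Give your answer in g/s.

959.9 g/s

All 1230×0.158 = 194.34 g/s of glycerol reaches F14, so F14 = 194.34/0.169 = 1149.9 g/s and vapour = 80.059 g/s.
The evaporator receives (1−α)·1230 of feed at 0.842 water and removes 0.352 of that water:
0.352×0.842×(1−α)×1230 = 80.059
(1−α) = 80.059/364.55 = 0.2196;  α = 0.7804.
Bypass flow = 0.7804×1230 = 959.88 g/s.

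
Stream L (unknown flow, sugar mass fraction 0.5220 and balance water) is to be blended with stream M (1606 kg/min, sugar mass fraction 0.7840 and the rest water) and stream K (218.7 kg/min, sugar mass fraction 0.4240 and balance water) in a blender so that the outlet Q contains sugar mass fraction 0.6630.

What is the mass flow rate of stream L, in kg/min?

Let L be the unknown flow. Total out = 1824.7 + L.
sugar balance: 1351.8 + 0.522·L = 0.663·(1824.7 + L)
(0.522 − 0.663)·L = 0.663×1824.7 − 1351.8 = -142.06
L = -142.06 / -0.141 = 1007.5 kg/min

1007 kg/min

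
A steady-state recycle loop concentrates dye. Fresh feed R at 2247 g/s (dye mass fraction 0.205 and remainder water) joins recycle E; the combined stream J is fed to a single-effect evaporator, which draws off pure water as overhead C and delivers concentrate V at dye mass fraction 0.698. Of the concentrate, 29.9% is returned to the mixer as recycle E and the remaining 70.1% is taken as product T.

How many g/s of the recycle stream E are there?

281.5 g/s

Overall dye balance (none leaves overhead): dye in fresh feed = dye in product, i.e. 2247×0.205 = (1−0.299)·V·0.698.
V = 460.63/(0.698×0.701) = 941.42 g/s.
Recycle E = 0.299×941.42 = 281.48 g/s.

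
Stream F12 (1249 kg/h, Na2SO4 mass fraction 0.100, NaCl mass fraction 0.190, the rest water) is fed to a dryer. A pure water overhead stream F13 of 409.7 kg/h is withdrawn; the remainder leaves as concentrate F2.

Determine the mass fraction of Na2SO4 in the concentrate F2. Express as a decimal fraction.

Na2SO4 is not removed: 1249×0.100 = 124.9 kg/h of Na2SO4 enters F2.
Concentrate = 1249 − 409.7 = 839.3 kg/h.
Mass fraction = 124.9/839.3 = 0.149.

0.149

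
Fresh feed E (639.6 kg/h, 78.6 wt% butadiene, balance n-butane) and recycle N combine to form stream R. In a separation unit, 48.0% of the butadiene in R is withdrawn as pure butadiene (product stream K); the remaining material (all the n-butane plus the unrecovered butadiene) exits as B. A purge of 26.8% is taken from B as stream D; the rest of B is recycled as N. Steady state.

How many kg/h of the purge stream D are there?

250 kg/h

n-butane enters only via E and leaves only via the purge: 639.6×0.214 = 0.268×(n-butane in B), and the separation unit passes all n-butane, so n-butane in R = n-butane in B = 510.73 kg/h.
butadiene in R: m_A = 639.6×0.786 + (1−0.268)·(1−0.480)·m_A, so m_A = 502.73/0.6194 = 811.69 kg/h.
B = (1−0.480)×811.69 + 510.73 = 932.8 kg/h.
Purge D = 0.268×932.8 = 249.99 kg/h.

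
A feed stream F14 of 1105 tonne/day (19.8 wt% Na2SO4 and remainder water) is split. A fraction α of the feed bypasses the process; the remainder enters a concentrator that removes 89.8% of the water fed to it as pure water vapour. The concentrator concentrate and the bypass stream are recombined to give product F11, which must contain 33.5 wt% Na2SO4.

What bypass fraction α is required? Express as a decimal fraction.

All 1105×0.198 = 218.79 tonne/day of Na2SO4 reaches F11, so F11 = 218.79/0.335 = 653.1 tonne/day and vapour = 451.9 tonne/day.
The evaporator receives (1−α)·1105 of feed at 0.802 water and removes 0.898 of that water:
0.898×0.802×(1−α)×1105 = 451.9
(1−α) = 451.9/795.82 = 0.5678;  α = 0.4322.

0.432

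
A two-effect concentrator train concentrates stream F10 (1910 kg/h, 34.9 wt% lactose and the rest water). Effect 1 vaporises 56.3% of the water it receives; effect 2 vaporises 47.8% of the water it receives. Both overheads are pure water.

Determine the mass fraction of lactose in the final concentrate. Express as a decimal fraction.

0.702

water in feed = 1910×0.651 = 1243.4 kg/h.
After stage 1: water left = (1−0.563)×1243.4 = 543.37; stream total = 1210 kg/h.
After stage 2: water left = (1−0.478)×543.37 = 283.64; final concentrate = 950.23 kg/h.
lactose fraction = 666.59/950.23 = 0.702.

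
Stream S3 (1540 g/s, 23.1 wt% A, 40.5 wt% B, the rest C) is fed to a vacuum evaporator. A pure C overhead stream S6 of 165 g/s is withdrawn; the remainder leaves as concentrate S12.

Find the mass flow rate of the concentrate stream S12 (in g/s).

Concentrate = 1540 − 165 = 1375 g/s.

1375 g/s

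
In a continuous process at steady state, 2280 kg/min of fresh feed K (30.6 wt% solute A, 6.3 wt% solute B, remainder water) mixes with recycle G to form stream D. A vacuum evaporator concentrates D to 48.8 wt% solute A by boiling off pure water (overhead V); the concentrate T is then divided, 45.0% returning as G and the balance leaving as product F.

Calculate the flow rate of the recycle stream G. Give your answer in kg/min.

1170 kg/min

Overall solute A balance (none leaves overhead): solute A in fresh feed = solute A in product, i.e. 2280×0.306 = (1−0.450)·T·0.488.
T = 697.68/(0.488×0.550) = 2599.4 kg/min.
Recycle G = 0.450×2599.4 = 1169.7 kg/min.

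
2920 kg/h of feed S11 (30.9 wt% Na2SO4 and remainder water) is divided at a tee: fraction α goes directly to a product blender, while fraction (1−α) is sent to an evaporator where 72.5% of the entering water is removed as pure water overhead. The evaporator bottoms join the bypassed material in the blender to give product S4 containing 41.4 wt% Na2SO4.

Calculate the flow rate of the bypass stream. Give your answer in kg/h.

All 2920×0.309 = 902.28 kg/h of Na2SO4 reaches S4, so S4 = 902.28/0.414 = 2179.4 kg/h and vapour = 740.58 kg/h.
The evaporator receives (1−α)·2920 of feed at 0.691 water and removes 0.725 of that water:
0.725×0.691×(1−α)×2920 = 740.58
(1−α) = 740.58/1462.8 = 0.5063;  α = 0.4937.
Bypass flow = 0.4937×2920 = 1441.7 kg/h.

1442 kg/h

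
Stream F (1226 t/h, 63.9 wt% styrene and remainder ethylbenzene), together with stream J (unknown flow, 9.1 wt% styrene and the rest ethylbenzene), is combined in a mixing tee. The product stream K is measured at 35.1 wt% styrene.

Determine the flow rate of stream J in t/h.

Let J be the unknown flow. Total out = 1226 + J.
styrene balance: 783.41 + 0.091·J = 0.351·(1226 + J)
(0.091 − 0.351)·J = 0.351×1226 − 783.41 = -353.09
J = -353.09 / -0.260 = 1358 t/h

1358 t/h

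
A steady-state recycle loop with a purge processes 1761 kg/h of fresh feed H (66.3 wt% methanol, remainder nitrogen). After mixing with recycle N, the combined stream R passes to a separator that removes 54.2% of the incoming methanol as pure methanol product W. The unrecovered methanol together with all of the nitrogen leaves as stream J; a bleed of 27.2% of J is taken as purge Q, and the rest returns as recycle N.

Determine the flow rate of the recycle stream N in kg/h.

nitrogen enters only via H and leaves only via the purge: 1761×0.337 = 0.272×(nitrogen in J), and the separator passes all nitrogen, so nitrogen in R = nitrogen in J = 2181.8 kg/h.
methanol in R: m_A = 1761×0.663 + (1−0.272)·(1−0.542)·m_A, so m_A = 1167.5/0.6666 = 1751.6 kg/h.
J = (1−0.542)×1751.6 + 2181.8 = 2984 kg/h.
Recycle N = (1−0.272)×2984 = 2172.4 kg/h.

2172 kg/h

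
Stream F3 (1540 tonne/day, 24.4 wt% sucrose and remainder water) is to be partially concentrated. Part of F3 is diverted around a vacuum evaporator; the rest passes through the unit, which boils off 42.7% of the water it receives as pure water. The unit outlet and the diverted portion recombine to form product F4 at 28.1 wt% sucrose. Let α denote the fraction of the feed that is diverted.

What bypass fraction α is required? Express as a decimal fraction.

All 1540×0.244 = 375.76 tonne/day of sucrose reaches F4, so F4 = 375.76/0.281 = 1337.2 tonne/day and vapour = 202.78 tonne/day.
The evaporator receives (1−α)·1540 of feed at 0.756 water and removes 0.427 of that water:
0.427×0.756×(1−α)×1540 = 202.78
(1−α) = 202.78/497.13 = 0.4079;  α = 0.5921.

0.592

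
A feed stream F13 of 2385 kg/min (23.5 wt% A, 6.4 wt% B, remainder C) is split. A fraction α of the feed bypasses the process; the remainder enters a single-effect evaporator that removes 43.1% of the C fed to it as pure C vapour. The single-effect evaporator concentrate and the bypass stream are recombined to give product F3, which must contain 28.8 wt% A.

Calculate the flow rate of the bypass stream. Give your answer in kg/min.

All 2385×0.235 = 560.48 kg/min of A reaches F3, so F3 = 560.48/0.288 = 1946.1 kg/min and vapour = 438.91 kg/min.
The evaporator receives (1−α)·2385 of feed at 0.701 C and removes 0.431 of that C:
0.431×0.701×(1−α)×2385 = 438.91
(1−α) = 438.91/720.58 = 0.6091;  α = 0.3909.
Bypass flow = 0.3909×2385 = 932.3 kg/min.

932.3 kg/min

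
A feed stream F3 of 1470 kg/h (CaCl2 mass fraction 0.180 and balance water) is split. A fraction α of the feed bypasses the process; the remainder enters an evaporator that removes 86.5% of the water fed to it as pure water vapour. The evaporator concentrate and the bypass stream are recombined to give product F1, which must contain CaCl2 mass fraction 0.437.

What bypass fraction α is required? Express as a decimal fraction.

All 1470×0.180 = 264.6 kg/h of CaCl2 reaches F1, so F1 = 264.6/0.437 = 605.49 kg/h and vapour = 864.51 kg/h.
The evaporator receives (1−α)·1470 of feed at 0.820 water and removes 0.865 of that water:
0.865×0.820×(1−α)×1470 = 864.51
(1−α) = 864.51/1042.7 = 0.8291;  α = 0.1709.

0.171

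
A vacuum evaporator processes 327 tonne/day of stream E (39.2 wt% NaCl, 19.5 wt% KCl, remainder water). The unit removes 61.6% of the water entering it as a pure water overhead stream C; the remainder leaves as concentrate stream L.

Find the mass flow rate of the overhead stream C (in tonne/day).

water entering = 327×0.413 = 135.05 tonne/day; overhead removed = 0.616×135.05 = 83.191 tonne/day.

83.19 tonne/day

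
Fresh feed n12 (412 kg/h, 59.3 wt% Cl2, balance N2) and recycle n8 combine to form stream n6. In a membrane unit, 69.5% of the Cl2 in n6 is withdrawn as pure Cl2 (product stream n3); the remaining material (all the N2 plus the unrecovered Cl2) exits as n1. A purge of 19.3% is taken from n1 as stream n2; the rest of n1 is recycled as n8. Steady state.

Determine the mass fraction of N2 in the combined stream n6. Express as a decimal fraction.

N2 enters only via n12 and leaves only via the purge: 412×0.407 = 0.193×(N2 in n1), and the membrane unit passes all N2, so N2 in n6 = N2 in n1 = 868.83 kg/h.
Cl2 in n6: m_A = 412×0.593 + (1−0.193)·(1−0.695)·m_A, so m_A = 244.32/0.7539 = 324.08 kg/h.
n6 = 324.08 + 868.83 = 1192.9 kg/h.
N2 fraction in n6 = 868.83/1192.9 = 0.7283.

0.7283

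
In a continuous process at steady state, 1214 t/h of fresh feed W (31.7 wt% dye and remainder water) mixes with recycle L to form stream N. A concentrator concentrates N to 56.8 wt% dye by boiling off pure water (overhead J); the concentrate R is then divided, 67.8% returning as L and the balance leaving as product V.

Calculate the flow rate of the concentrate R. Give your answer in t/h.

2104 t/h

Overall dye balance (none leaves overhead): dye in fresh feed = dye in product, i.e. 1214×0.317 = (1−0.678)·R·0.568.
R = 384.84/(0.568×0.322) = 2104.1 t/h.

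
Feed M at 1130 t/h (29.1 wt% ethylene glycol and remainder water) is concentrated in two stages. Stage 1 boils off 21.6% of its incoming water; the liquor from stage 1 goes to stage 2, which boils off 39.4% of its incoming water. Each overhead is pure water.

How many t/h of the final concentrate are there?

water in feed = 1130×0.709 = 801.17 t/h.
After stage 1: water left = (1−0.216)×801.17 = 628.12; stream total = 956.95 t/h.
After stage 2: water left = (1−0.394)×628.12 = 380.64; final concentrate = 709.47 t/h.

709.5 t/h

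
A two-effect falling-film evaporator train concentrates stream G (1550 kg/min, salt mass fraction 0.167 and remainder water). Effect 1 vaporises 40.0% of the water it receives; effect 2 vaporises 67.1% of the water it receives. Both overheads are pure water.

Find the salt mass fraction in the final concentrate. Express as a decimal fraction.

0.504

water in feed = 1550×0.833 = 1291.1 kg/min.
After stage 1: water left = (1−0.400)×1291.1 = 774.69; stream total = 1033.5 kg/min.
After stage 2: water left = (1−0.671)×774.69 = 254.87; final concentrate = 513.72 kg/min.
salt fraction = 258.85/513.72 = 0.504.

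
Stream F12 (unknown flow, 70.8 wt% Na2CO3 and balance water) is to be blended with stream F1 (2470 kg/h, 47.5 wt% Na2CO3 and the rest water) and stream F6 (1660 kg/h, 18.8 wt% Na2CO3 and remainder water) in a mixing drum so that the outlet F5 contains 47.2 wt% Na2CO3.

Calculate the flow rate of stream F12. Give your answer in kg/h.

1966 kg/h

Let F12 be the unknown flow. Total out = 4130 + F12.
Na2CO3 balance: 1485.3 + 0.708·F12 = 0.472·(4130 + F12)
(0.708 − 0.472)·F12 = 0.472×4130 − 1485.3 = 464.03
F12 = 464.03 / 0.236 = 1966.2 kg/h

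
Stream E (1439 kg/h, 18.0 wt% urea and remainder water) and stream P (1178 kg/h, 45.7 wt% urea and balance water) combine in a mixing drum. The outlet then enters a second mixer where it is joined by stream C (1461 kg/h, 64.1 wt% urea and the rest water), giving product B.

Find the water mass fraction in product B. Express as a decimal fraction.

Overall, product flow = 4078 kg/h.
water in = 1439×0.820 + 1178×0.543 + 1461×0.359 = 2344.1 kg/h.
water fraction in B = 0.575.

0.575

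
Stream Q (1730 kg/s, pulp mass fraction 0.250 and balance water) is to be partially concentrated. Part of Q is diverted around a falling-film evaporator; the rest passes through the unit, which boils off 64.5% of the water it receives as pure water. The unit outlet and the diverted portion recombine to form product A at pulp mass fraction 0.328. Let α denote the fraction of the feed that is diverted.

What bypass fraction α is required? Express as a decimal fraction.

0.508

All 1730×0.250 = 432.5 kg/s of pulp reaches A, so A = 432.5/0.328 = 1318.6 kg/s and vapour = 411.4 kg/s.
The evaporator receives (1−α)·1730 of feed at 0.750 water and removes 0.645 of that water:
0.645×0.750×(1−α)×1730 = 411.4
(1−α) = 411.4/836.89 = 0.4916;  α = 0.5084.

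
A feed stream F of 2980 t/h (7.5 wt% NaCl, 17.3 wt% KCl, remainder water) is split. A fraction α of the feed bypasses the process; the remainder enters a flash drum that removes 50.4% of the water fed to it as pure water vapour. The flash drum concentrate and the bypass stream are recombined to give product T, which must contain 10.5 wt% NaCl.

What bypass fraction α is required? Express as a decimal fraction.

All 2980×0.075 = 223.5 t/h of NaCl reaches T, so T = 223.5/0.105 = 2128.6 t/h and vapour = 851.43 t/h.
The evaporator receives (1−α)·2980 of feed at 0.752 water and removes 0.504 of that water:
0.504×0.752×(1−α)×2980 = 851.43
(1−α) = 851.43/1129.4 = 0.7538;  α = 0.2462.

0.246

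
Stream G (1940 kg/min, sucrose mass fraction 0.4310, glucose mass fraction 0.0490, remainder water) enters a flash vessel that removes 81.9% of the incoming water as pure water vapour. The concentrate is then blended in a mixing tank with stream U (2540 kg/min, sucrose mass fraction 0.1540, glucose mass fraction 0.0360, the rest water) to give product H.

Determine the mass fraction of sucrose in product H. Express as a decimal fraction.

0.3359

Vapour removed = 0.819×0.520×1940 = 826.21 kg/min; concentrate = 1113.8 kg/min.
sucrose reaching the mixer = 836.14 (from concentrate) + 2540×0.154 = 1227.3 kg/min.
Product flow = 1113.8 + 2540 = 3653.8 kg/min; sucrose fraction = 0.3359.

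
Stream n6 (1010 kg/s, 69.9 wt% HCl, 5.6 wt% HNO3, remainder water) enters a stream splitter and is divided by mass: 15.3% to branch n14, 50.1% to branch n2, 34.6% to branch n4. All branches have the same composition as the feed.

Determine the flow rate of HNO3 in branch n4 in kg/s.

19.57 kg/s

Branch n4 total = 0.346×1010 = 349.46 kg/s.
HNO3 in n4 = 0.056×349.46 = 19.57 kg/s.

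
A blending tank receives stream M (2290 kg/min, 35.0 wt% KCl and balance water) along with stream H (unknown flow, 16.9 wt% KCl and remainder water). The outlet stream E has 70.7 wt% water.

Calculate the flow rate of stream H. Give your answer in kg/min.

1053 kg/min

Let H be the unknown flow. Total out = 2290 + H.
water balance: 1488.5 + 0.831·H = 0.707·(2290 + H)
(0.831 − 0.707)·H = 0.707×2290 − 1488.5 = 130.53
H = 130.53 / 0.124 = 1052.7 kg/min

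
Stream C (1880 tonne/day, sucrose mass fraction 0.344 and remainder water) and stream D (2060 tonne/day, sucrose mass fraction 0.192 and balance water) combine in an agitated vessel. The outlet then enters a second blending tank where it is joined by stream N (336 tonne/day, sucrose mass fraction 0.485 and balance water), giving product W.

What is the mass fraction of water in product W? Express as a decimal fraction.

0.718

Overall, product flow = 4276 tonne/day.
water in = 1880×0.656 + 2060×0.808 + 336×0.515 = 3070.8 tonne/day.
water fraction in W = 0.718.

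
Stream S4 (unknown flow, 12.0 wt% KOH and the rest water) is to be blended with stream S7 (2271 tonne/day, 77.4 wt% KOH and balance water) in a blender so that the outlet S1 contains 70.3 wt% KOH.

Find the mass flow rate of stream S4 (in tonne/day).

Let S4 be the unknown flow. Total out = 2271 + S4.
KOH balance: 1757.8 + 0.120·S4 = 0.703·(2271 + S4)
(0.120 − 0.703)·S4 = 0.703×2271 − 1757.8 = -161.24
S4 = -161.24 / -0.583 = 276.57 tonne/day

276.6 tonne/day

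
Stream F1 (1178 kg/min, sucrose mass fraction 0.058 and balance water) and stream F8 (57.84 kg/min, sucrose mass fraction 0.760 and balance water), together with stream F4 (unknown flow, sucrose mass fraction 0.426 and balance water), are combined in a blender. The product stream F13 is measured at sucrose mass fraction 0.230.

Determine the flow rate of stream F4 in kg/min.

877.4 kg/min

Let F4 be the unknown flow. Total out = 1235.8 + F4.
sucrose balance: 112.28 + 0.426·F4 = 0.230·(1235.8 + F4)
(0.426 − 0.230)·F4 = 0.230×1235.8 − 112.28 = 171.96
F4 = 171.96 / 0.196 = 877.35 kg/min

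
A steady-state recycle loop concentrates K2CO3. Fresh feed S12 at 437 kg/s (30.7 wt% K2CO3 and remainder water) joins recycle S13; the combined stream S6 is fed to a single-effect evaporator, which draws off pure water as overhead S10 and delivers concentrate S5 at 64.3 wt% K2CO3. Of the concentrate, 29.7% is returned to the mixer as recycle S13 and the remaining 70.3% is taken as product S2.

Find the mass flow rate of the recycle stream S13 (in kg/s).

88.15 kg/s

Overall K2CO3 balance (none leaves overhead): K2CO3 in fresh feed = K2CO3 in product, i.e. 437×0.307 = (1−0.297)·S5·0.643.
S5 = 134.16/(0.643×0.703) = 296.79 kg/s.
Recycle S13 = 0.297×296.79 = 88.147 kg/s.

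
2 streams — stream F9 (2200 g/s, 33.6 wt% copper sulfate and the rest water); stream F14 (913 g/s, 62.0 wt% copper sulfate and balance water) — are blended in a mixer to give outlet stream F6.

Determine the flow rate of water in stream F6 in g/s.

water out = water in = 2200×0.664 + 913×0.380 = 1807.7 g/s.

1808 g/s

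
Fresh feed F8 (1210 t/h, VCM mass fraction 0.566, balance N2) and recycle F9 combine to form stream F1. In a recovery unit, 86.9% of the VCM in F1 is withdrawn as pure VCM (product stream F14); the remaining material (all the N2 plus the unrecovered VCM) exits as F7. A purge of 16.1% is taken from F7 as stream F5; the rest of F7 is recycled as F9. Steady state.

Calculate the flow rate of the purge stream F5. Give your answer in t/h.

N2 enters only via F8 and leaves only via the purge: 1210×0.434 = 0.161×(N2 in F7), and the recovery unit passes all N2, so N2 in F1 = N2 in F7 = 3261.7 t/h.
VCM in F1: m_A = 1210×0.566 + (1−0.161)·(1−0.869)·m_A, so m_A = 684.86/0.8901 = 769.43 t/h.
F7 = (1−0.869)×769.43 + 3261.7 = 3362.5 t/h.
Purge F5 = 0.161×3362.5 = 541.37 t/h.

541.4 t/h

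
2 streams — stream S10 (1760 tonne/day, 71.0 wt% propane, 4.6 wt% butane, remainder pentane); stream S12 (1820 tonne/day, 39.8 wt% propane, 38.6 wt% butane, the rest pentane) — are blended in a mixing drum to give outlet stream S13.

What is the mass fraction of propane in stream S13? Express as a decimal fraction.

0.551

Total flow out = 1760 + 1820 = 3580 tonne/day.
propane in = 1760×0.710 + 1820×0.398 = 1974 tonne/day.
propane mass fraction in S13 = 1974/3580 = 0.551.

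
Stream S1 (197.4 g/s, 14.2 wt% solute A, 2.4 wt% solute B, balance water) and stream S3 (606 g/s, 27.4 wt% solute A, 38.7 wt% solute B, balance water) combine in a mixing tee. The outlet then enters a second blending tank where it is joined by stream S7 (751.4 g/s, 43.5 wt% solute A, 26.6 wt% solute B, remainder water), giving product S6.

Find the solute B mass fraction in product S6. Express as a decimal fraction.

Overall, product flow = 1554.8 g/s.
solute B in = 197.4×0.024 + 606×0.387 + 751.4×0.266 = 439.13 g/s.
solute B fraction in S6 = 0.282.

0.282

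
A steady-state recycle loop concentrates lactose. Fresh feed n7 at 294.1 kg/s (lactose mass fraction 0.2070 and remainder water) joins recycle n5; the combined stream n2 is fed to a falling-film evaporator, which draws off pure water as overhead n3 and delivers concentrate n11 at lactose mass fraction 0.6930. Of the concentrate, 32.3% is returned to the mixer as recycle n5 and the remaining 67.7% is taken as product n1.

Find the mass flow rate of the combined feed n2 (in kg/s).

Overall lactose balance (none leaves overhead): lactose in fresh feed = lactose in product, i.e. 294.1×0.207 = (1−0.323)·n11·0.693.
n11 = 60.879/(0.693×0.677) = 129.76 kg/s.
Recycle n5 = 0.323×129.76 = 41.913 kg/s.
Combined feed n2 = 294.1 + 41.913 = 336.01 kg/s.

336 kg/s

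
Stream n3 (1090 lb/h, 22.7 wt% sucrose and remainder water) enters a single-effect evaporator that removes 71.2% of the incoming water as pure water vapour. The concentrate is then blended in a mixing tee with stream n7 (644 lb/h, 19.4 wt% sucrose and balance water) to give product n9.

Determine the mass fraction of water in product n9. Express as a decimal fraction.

0.6717

Vapour removed = 0.712×0.773×1090 = 599.91 lb/h; concentrate = 490.09 lb/h.
water reaching the mixer = 242.66 (from concentrate) + 644×0.806 = 761.72 lb/h.
Product flow = 490.09 + 644 = 1134.1 lb/h; water fraction = 0.6717.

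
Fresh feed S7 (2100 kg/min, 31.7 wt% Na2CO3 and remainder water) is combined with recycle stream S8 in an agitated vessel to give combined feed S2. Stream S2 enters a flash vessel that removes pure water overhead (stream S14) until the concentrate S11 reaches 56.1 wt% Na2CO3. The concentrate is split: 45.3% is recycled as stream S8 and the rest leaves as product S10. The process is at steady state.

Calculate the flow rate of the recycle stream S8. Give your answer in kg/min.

982.7 kg/min

Overall Na2CO3 balance (none leaves overhead): Na2CO3 in fresh feed = Na2CO3 in product, i.e. 2100×0.317 = (1−0.453)·S11·0.561.
S11 = 665.7/(0.561×0.547) = 2169.3 kg/min.
Recycle S8 = 0.453×2169.3 = 982.71 kg/min.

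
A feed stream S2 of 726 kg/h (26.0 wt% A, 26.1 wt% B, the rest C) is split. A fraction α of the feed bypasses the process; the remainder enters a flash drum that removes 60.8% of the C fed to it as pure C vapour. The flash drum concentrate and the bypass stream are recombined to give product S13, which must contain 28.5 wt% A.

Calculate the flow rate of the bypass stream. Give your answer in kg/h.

507.3 kg/h

All 726×0.260 = 188.76 kg/h of A reaches S13, so S13 = 188.76/0.285 = 662.32 kg/h and vapour = 63.684 kg/h.
The evaporator receives (1−α)·726 of feed at 0.479 C and removes 0.608 of that C:
0.608×0.479×(1−α)×726 = 63.684
(1−α) = 63.684/211.43 = 0.3012;  α = 0.6988.
Bypass flow = 0.6988×726 = 507.33 kg/h.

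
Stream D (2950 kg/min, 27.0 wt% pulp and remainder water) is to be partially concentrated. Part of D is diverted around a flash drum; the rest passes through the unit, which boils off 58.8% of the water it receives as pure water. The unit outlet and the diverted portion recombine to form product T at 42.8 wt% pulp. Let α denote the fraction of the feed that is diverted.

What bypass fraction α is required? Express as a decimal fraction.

All 2950×0.270 = 796.5 kg/min of pulp reaches T, so T = 796.5/0.428 = 1861 kg/min and vapour = 1089 kg/min.
The evaporator receives (1−α)·2950 of feed at 0.730 water and removes 0.588 of that water:
0.588×0.730×(1−α)×2950 = 1089
(1−α) = 1089/1266.3 = 0.8600;  α = 0.1400.

0.140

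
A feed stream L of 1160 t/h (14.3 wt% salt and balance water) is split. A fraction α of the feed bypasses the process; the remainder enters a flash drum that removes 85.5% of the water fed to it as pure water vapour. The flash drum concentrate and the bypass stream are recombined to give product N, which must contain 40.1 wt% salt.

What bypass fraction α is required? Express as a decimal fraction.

All 1160×0.143 = 165.88 t/h of salt reaches N, so N = 165.88/0.401 = 413.67 t/h and vapour = 746.33 t/h.
The evaporator receives (1−α)·1160 of feed at 0.857 water and removes 0.855 of that water:
0.855×0.857×(1−α)×1160 = 746.33
(1−α) = 746.33/849.97 = 0.8781;  α = 0.1219.

0.122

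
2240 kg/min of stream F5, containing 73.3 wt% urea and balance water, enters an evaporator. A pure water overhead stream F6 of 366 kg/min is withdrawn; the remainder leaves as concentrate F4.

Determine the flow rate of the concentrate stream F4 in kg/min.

1874 kg/min

Concentrate = 2240 − 366 = 1874 kg/min.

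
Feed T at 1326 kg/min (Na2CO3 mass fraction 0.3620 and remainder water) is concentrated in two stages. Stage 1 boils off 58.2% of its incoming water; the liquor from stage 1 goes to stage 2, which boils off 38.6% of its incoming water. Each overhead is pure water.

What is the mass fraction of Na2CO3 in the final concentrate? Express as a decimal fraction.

0.6885

water in feed = 1326×0.638 = 845.99 kg/min.
After stage 1: water left = (1−0.582)×845.99 = 353.62; stream total = 833.63 kg/min.
After stage 2: water left = (1−0.386)×353.62 = 217.12; final concentrate = 697.14 kg/min.
Na2CO3 fraction = 480.01/697.14 = 0.6885.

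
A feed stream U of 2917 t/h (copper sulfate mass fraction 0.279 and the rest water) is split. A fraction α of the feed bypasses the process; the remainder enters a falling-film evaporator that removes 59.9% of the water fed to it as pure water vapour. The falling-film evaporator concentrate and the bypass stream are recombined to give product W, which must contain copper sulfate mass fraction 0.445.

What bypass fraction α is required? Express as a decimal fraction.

All 2917×0.279 = 813.84 t/h of copper sulfate reaches W, so W = 813.84/0.445 = 1828.9 t/h and vapour = 1088.1 t/h.
The evaporator receives (1−α)·2917 of feed at 0.721 water and removes 0.599 of that water:
0.599×0.721×(1−α)×2917 = 1088.1
(1−α) = 1088.1/1259.8 = 0.8637;  α = 0.1363.

0.136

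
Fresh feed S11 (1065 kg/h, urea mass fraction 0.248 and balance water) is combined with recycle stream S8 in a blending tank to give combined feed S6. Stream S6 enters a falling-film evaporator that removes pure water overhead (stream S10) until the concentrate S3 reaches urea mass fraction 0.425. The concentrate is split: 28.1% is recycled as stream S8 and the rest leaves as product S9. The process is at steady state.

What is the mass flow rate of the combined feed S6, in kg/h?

Overall urea balance (none leaves overhead): urea in fresh feed = urea in product, i.e. 1065×0.248 = (1−0.281)·S3·0.425.
S3 = 264.12/(0.425×0.719) = 864.34 kg/h.
Recycle S8 = 0.281×864.34 = 242.88 kg/h.
Combined feed S6 = 1065 + 242.88 = 1307.9 kg/h.

1308 kg/h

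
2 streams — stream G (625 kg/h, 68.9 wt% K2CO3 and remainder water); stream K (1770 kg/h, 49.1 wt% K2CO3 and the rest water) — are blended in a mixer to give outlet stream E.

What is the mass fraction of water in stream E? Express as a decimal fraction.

0.4573

Total flow out = 625 + 1770 = 2395 kg/h.
water in = 625×0.311 + 1770×0.509 = 1095.3 kg/h.
water mass fraction in E = 1095.3/2395 = 0.4573.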